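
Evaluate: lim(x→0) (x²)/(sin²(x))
This is a 0/0 indeterminate form.

Apply L'Hôpital's rule: differentiate numerator and denominator separately.
  f(x) = x^2   ⇒   f'(x) = 2·x
  g(x) = sin(x)^2   ⇒   g'(x) = 2·sin(x)·cos(x)
  lim(x→0) f'(x)/g'(x) = lim(x→0) (2·x)/(2·sin(x)·cos(x))
  = 1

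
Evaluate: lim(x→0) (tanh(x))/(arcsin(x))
This is a 0/0 indeterminate form.

Apply L'Hôpital's rule: differentiate numerator and denominator separately.
  f(x) = tanh(x)   ⇒   f'(x) = 1 - tanh(x)^2
  g(x) = asin(x)   ⇒   g'(x) = 1/sqrt(1 - x^2)
  lim(x→0) f'(x)/g'(x) = lim(x→0) (1 - tanh(x)^2)/(1/sqrt(1 - x^2))
  = 1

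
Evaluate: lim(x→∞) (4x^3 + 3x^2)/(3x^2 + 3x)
This is an ∞/∞ indeterminate form.

Apply L'Hôpital's rule: differentiate numerator and denominator separately.
  f(x) = 4·x^3 + 3·x^2   ⇒   f'(x) = 12·x^2 + 6·x
  g(x) = 3·x^2 + 3·x   ⇒   g'(x) = 6·x + 3
  lim(x→∞) f'(x)/g'(x) = lim(x→∞) (12·x^2 + 6·x)/(6·x + 3)
  = ∞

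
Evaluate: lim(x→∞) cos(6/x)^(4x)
This is an exponential indeterminate form.

For exponential indeterminate forms, take the natural log:
  Let L = lim(x→∞) cos(6/x)^(4x)
  Then ln(L) = lim(x→∞) [exponent × ln(base)]
  Evaluate using L'Hôpital or standard limits, then exponentiate.
  L = 1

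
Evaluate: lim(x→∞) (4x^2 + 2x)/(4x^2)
This is an ∞/∞ indeterminate form.

Apply L'Hôpital's rule: differentiate numerator and denominator separately.
  f(x) = 4·x^2 + 2·x   ⇒   f'(x) = 8·x + 2
  g(x) = 4·x^2   ⇒   g'(x) = 8·x
  lim(x→∞) f'(x)/g'(x) = lim(x→∞) (8·x + 2)/(8·x)
  = 1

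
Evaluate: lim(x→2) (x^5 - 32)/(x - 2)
This is a standard limit.

Factor or rationalize the expression:
  lim(x→2) (x^5 - 32)/(x - 2) = 80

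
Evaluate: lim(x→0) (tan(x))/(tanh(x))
This is a 0/0 indeterminate form.

Apply L'Hôpital's rule: differentiate numerator and denominator separately.
  f(x) = tan(x)   ⇒   f'(x) = tan(x)^2 + 1
  g(x) = tanh(x)   ⇒   g'(x) = 1 - tanh(x)^2
  lim(x→0) f'(x)/g'(x) = lim(x→0) (tan(x)^2 + 1)/(1 - tanh(x)^2)
  = 1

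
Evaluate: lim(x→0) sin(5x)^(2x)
This is an exponential indeterminate form.

For exponential indeterminate forms, take the natural log:
  Let L = lim(x→0) sin(5x)^(2x)
  Then ln(L) = lim(x→0) [exponent × ln(base)]
  Evaluate using L'Hôpital or standard limits, then exponentiate.
  L = 1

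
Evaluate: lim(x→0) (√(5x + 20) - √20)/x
This is a standard limit.

Factor or rationalize the expression:
  lim(x→0) (√(5x + 20) - √20)/x = sqrt(5)/4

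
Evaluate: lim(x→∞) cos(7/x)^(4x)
This is an exponential indeterminate form.

For exponential indeterminate forms, take the natural log:
  Let L = lim(x→∞) cos(7/x)^(4x)
  Then ln(L) = lim(x→∞) [exponent × ln(base)]
  Evaluate using L'Hôpital or standard limits, then exponentiate.
  L = 1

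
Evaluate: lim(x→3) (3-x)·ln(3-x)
This is a 0·∞ indeterminate form.

Rewrite 0·∞ as a quotient (0/0 or ∞/∞ form), then apply L'Hôpital's rule:
  lim(x→3) (3-x)·ln(3-x) = 0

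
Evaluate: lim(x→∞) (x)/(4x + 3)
This is an ∞/∞ indeterminate form.

Apply L'Hôpital's rule: differentiate numerator and denominator separately.
  f(x) = x   ⇒   f'(x) = 1
  g(x) = 4·x + 3   ⇒   g'(x) = 4
  lim(x→∞) f'(x)/g'(x) = lim(x→∞) (1)/(4)
  = 1/4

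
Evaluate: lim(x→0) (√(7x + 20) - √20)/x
This is a standard limit.

Factor or rationalize the expression:
  lim(x→0) (√(7x + 20) - √20)/x = 7·sqrt(5)/20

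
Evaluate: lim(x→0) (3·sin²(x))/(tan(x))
This is a 0/0 indeterminate form.

Apply L'Hôpital's rule: differentiate numerator and denominator separately.
  f(x) = 3·sin(x)^2   ⇒   f'(x) = 6·sin(x)·cos(x)
  g(x) = tan(x)   ⇒   g'(x) = tan(x)^2 + 1
  lim(x→0) f'(x)/g'(x) = lim(x→0) (6·sin(x)·cos(x))/(tan(x)^2 + 1)
  = 0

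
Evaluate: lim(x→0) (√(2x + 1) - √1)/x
This is a standard limit.

Factor or rationalize the expression:
  lim(x→0) (√(2x + 1) - √1)/x = 1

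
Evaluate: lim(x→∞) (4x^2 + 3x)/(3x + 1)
This is an ∞/∞ indeterminate form.

Apply L'Hôpital's rule: differentiate numerator and denominator separately.
  f(x) = 4·x^2 + 3·x   ⇒   f'(x) = 8·x + 3
  g(x) = 3·x + 1   ⇒   g'(x) = 3
  lim(x→∞) f'(x)/g'(x) = lim(x→∞) (8·x + 3)/(3)
  = ∞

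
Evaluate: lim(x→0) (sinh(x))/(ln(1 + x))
This is a 0/0 indeterminate form.

Apply L'Hôpital's rule: differentiate numerator and denominator separately.
  f(x) = sinh(x)   ⇒   f'(x) = cosh(x)
  g(x) = ln(x + 1)   ⇒   g'(x) = 1/(x + 1)
  lim(x→0) f'(x)/g'(x) = lim(x→0) (cosh(x))/(1/(x + 1))
  = 1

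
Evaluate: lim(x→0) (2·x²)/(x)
This is a 0/0 indeterminate form.

Apply L'Hôpital's rule: differentiate numerator and denominator separately.
  f(x) = 2·x^2   ⇒   f'(x) = 4·x
  g(x) = x   ⇒   g'(x) = 1
  lim(x→0) f'(x)/g'(x) = lim(x→0) (4·x)/(1)
  = 0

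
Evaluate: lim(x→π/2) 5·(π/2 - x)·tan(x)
This is a 0·∞ indeterminate form.

Rewrite 0·∞ as a quotient (0/0 or ∞/∞ form), then apply L'Hôpital's rule:
  lim(x→π/2) 5·(π/2 - x)·tan(x) = 5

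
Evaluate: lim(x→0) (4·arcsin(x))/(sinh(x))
This is a 0/0 indeterminate form.

Apply L'Hôpital's rule: differentiate numerator and denominator separately.
  f(x) = 4·asin(x)   ⇒   f'(x) = 4/sqrt(1 - x^2)
  g(x) = sinh(x)   ⇒   g'(x) = cosh(x)
  lim(x→0) f'(x)/g'(x) = lim(x→0) (4/sqrt(1 - x^2))/(cosh(x))
  = 4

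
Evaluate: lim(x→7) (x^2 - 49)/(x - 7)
This is a standard limit.

Factor or rationalize the expression:
  lim(x→7) (x^2 - 49)/(x - 7) = 14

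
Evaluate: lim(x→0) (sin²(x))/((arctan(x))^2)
This is a 0/0 indeterminate form.

Apply L'Hôpital's rule: differentiate numerator and denominator separately.
  f(x) = sin(x)^2   ⇒   f'(x) = 2·sin(x)·cos(x)
  g(x) = atan(x)^2   ⇒   g'(x) = 2·atan(x)/(x^2 + 1)
  lim(x→0) f'(x)/g'(x) = lim(x→0) (2·sin(x)·cos(x))/(2·atan(x)/(x^2 + 1))
  = 1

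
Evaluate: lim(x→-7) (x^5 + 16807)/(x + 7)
This is a standard limit.

Factor or rationalize the expression:
  lim(x→-7) (x^5 + 16807)/(x + 7) = 12005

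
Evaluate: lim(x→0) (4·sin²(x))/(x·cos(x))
This is a 0/0 indeterminate form.

Apply L'Hôpital's rule: differentiate numerator and denominator separately.
  f(x) = 4·sin(x)^2   ⇒   f'(x) = 8·sin(x)·cos(x)
  g(x) = x·cos(x)   ⇒   g'(x) = -x·sin(x) + cos(x)
  lim(x→0) f'(x)/g'(x) = lim(x→0) (8·sin(x)·cos(x))/(-x·sin(x) + cos(x))
  = 0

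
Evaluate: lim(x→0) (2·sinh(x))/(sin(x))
This is a 0/0 indeterminate form.

Apply L'Hôpital's rule: differentiate numerator and denominator separately.
  f(x) = 2·sinh(x)   ⇒   f'(x) = 2·cosh(x)
  g(x) = sin(x)   ⇒   g'(x) = cos(x)
  lim(x→0) f'(x)/g'(x) = lim(x→0) (2·cosh(x))/(cos(x))
  = 2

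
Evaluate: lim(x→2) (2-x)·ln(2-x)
This is a 0·∞ indeterminate form.

Rewrite 0·∞ as a quotient (0/0 or ∞/∞ form), then apply L'Hôpital's rule:
  lim(x→2) (2-x)·ln(2-x) = 0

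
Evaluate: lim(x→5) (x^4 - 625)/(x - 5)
This is a standard limit.

Factor or rationalize the expression:
  lim(x→5) (x^4 - 625)/(x - 5) = 500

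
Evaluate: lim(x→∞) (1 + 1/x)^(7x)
This is an exponential indeterminate form.

For exponential indeterminate forms, take the natural log:
  Let L = lim(x→∞) (1 + 1/x)^(7x)
  Then ln(L) = lim(x→∞) [exponent × ln(base)]
  Evaluate using L'Hôpital or standard limits, then exponentiate.
  L = e^(7)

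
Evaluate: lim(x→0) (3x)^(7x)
This is an exponential indeterminate form.

For exponential indeterminate forms, take the natural log:
  Let L = lim(x→0) (3x)^(7x)
  Then ln(L) = lim(x→0) [exponent × ln(base)]
  Evaluate using L'Hôpital or standard limits, then exponentiate.
  L = 1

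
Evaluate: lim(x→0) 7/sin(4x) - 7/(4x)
This is an ∞-∞ indeterminate form.

Combine fractions or rationalize to convert ∞-∞ to 0/0 form:
  lim(x→0) 7/sin(4x) - 7/(4x) = 0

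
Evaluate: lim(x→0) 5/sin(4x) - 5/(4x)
This is an ∞-∞ indeterminate form.

Combine fractions or rationalize to convert ∞-∞ to 0/0 form:
  lim(x→0) 5/sin(4x) - 5/(4x) = 0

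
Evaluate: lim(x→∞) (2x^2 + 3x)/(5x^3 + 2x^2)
This is an ∞/∞ indeterminate form.

Apply L'Hôpital's rule: differentiate numerator and denominator separately.
  f(x) = 2·x^2 + 3·x   ⇒   f'(x) = 4·x + 3
  g(x) = 5·x^3 + 2·x^2   ⇒   g'(x) = 15·x^2 + 4·x
  lim(x→∞) f'(x)/g'(x) = lim(x→∞) (4·x + 3)/(15·x^2 + 4·x)
  = 0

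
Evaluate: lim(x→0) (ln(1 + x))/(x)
This is a 0/0 indeterminate form.

Apply L'Hôpital's rule: differentiate numerator and denominator separately.
  f(x) = ln(x + 1)   ⇒   f'(x) = 1/(x + 1)
  g(x) = x   ⇒   g'(x) = 1
  lim(x→0) f'(x)/g'(x) = lim(x→0) (1/(x + 1))/(1)
  = 1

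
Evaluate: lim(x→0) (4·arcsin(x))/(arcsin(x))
This is a 0/0 indeterminate form.

Apply L'Hôpital's rule: differentiate numerator and denominator separately.
  f(x) = 4·asin(x)   ⇒   f'(x) = 4/sqrt(1 - x^2)
  g(x) = asin(x)   ⇒   g'(x) = 1/sqrt(1 - x^2)
  lim(x→0) f'(x)/g'(x) = lim(x→0) (4/sqrt(1 - x^2))/(1/sqrt(1 - x^2))
  = 4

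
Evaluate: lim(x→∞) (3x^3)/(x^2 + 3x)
This is an ∞/∞ indeterminate form.

Apply L'Hôpital's rule: differentiate numerator and denominator separately.
  f(x) = 3·x^3   ⇒   f'(x) = 9·x^2
  g(x) = x^2 + 3·x   ⇒   g'(x) = 2·x + 3
  lim(x→∞) f'(x)/g'(x) = lim(x→∞) (9·x^2)/(2·x + 3)
  = ∞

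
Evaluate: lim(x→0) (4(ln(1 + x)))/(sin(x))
This is a 0/0 indeterminate form.

Apply L'Hôpital's rule: differentiate numerator and denominator separately.
  f(x) = 4·ln(x + 1)   ⇒   f'(x) = 4/(x + 1)
  g(x) = sin(x)   ⇒   g'(x) = cos(x)
  lim(x→0) f'(x)/g'(x) = lim(x→0) (4/(x + 1))/(cos(x))
  = 4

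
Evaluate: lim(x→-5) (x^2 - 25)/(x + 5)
This is a standard limit.

Factor or rationalize the expression:
  lim(x→-5) (x^2 - 25)/(x + 5) = -10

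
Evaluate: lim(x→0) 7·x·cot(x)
This is a 0·∞ indeterminate form.

Rewrite 0·∞ as a quotient (0/0 or ∞/∞ form), then apply L'Hôpital's rule:
  lim(x→0) 7·x·cot(x) = 7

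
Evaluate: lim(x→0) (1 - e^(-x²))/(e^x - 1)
This is a 0/0 indeterminate form.

Apply L'Hôpital's rule: differentiate numerator and denominator separately.
  f(x) = 1 - e^(-x^2)   ⇒   f'(x) = 2·x·e^(-x^2)
  g(x) = e^(x) - 1   ⇒   g'(x) = e^(x)
  lim(x→0) f'(x)/g'(x) = lim(x→0) (2·x·e^(-x^2))/(e^(x))
  = 0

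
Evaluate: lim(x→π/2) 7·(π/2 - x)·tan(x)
This is a 0·∞ indeterminate form.

Rewrite 0·∞ as a quotient (0/0 or ∞/∞ form), then apply L'Hôpital's rule:
  lim(x→π/2) 7·(π/2 - x)·tan(x) = 7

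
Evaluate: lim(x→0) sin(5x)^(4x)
This is an exponential indeterminate form.

For exponential indeterminate forms, take the natural log:
  Let L = lim(x→0) sin(5x)^(4x)
  Then ln(L) = lim(x→0) [exponent × ln(base)]
  Evaluate using L'Hôpital or standard limits, then exponentiate.
  L = 1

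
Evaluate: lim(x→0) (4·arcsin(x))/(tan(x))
This is a 0/0 indeterminate form.

Apply L'Hôpital's rule: differentiate numerator and denominator separately.
  f(x) = 4·asin(x)   ⇒   f'(x) = 4/sqrt(1 - x^2)
  g(x) = tan(x)   ⇒   g'(x) = tan(x)^2 + 1
  lim(x→0) f'(x)/g'(x) = lim(x→0) (4/sqrt(1 - x^2))/(tan(x)^2 + 1)
  = 4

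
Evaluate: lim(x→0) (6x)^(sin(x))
This is an exponential indeterminate form.

For exponential indeterminate forms, take the natural log:
  Let L = lim(x→0) (6x)^(sin(x))
  Then ln(L) = lim(x→0) [exponent × ln(base)]
  Evaluate using L'Hôpital or standard limits, then exponentiate.
  L = 1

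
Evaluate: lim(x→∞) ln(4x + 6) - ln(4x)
This is an ∞-∞ indeterminate form.

Combine fractions or rationalize to convert ∞-∞ to 0/0 form:
  lim(x→∞) ln(4x + 6) - ln(4x) = 0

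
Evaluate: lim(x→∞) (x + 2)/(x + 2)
This is an ∞/∞ indeterminate form.

Apply L'Hôpital's rule: differentiate numerator and denominator separately.
  f(x) = x + 2   ⇒   f'(x) = 1
  g(x) = x + 2   ⇒   g'(x) = 1
  lim(x→∞) f'(x)/g'(x) = lim(x→∞) (1)/(1)
  = 1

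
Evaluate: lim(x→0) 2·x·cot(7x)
This is a 0·∞ indeterminate form.

Rewrite 0·∞ as a quotient (0/0 or ∞/∞ form), then apply L'Hôpital's rule:
  lim(x→0) 2·x·cot(7x) = 2/7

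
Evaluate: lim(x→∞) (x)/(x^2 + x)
This is an ∞/∞ indeterminate form.

Apply L'Hôpital's rule: differentiate numerator and denominator separately.
  f(x) = x   ⇒   f'(x) = 1
  g(x) = x^2 + x   ⇒   g'(x) = 2·x + 1
  lim(x→∞) f'(x)/g'(x) = lim(x→∞) (1)/(2·x + 1)
  = 0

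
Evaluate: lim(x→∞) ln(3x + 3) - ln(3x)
This is an ∞-∞ indeterminate form.

Combine fractions or rationalize to convert ∞-∞ to 0/0 form:
  lim(x→∞) ln(3x + 3) - ln(3x) = 0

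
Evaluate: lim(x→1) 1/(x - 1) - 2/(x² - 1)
This is an ∞-∞ indeterminate form.

Combine fractions or rationalize to convert ∞-∞ to 0/0 form:
  lim(x→1) 1/(x - 1) - 2/(x² - 1) = 1/2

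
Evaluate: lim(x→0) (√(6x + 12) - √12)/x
This is a standard limit.

Factor or rationalize the expression:
  lim(x→0) (√(6x + 12) - √12)/x = sqrt(3)/2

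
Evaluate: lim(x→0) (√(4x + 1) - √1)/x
This is a standard limit.

Factor or rationalize the expression:
  lim(x→0) (√(4x + 1) - √1)/x = 2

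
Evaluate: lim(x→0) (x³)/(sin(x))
This is a 0/0 indeterminate form.

Apply L'Hôpital's rule: differentiate numerator and denominator separately.
  f(x) = x^3   ⇒   f'(x) = 3·x^2
  g(x) = sin(x)   ⇒   g'(x) = cos(x)
  lim(x→0) f'(x)/g'(x) = lim(x→0) (3·x^2)/(cos(x))
  = 0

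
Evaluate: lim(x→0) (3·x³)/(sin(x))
This is a 0/0 indeterminate form.

Apply L'Hôpital's rule: differentiate numerator and denominator separately.
  f(x) = 3·x^3   ⇒   f'(x) = 9·x^2
  g(x) = sin(x)   ⇒   g'(x) = cos(x)
  lim(x→0) f'(x)/g'(x) = lim(x→0) (9·x^2)/(cos(x))
  = 0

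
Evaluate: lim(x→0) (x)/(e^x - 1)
This is a 0/0 indeterminate form.

Apply L'Hôpital's rule: differentiate numerator and denominator separately.
  f(x) = x   ⇒   f'(x) = 1
  g(x) = e^(x) - 1   ⇒   g'(x) = e^(x)
  lim(x→0) f'(x)/g'(x) = lim(x→0) (1)/(e^(x))
  = 1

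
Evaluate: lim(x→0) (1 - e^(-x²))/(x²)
This is a 0/0 indeterminate form.

Apply L'Hôpital's rule: differentiate numerator and denominator separately.
  f(x) = 1 - e^(-x^2)   ⇒   f'(x) = 2·x·e^(-x^2)
  g(x) = x^2   ⇒   g'(x) = 2·x
  lim(x→0) f'(x)/g'(x) = lim(x→0) (2·x·e^(-x^2))/(2·x)
  = 1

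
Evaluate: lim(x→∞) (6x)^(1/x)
This is an exponential indeterminate form.

For exponential indeterminate forms, take the natural log:
  Let L = lim(x→∞) (6x)^(1/x)
  Then ln(L) = lim(x→∞) [exponent × ln(base)]
  Evaluate using L'Hôpital or standard limits, then exponentiate.
  L = 1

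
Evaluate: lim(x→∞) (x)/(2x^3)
This is an ∞/∞ indeterminate form.

Apply L'Hôpital's rule: differentiate numerator and denominator separately.
  f(x) = x   ⇒   f'(x) = 1
  g(x) = 2·x^3   ⇒   g'(x) = 6·x^2
  lim(x→∞) f'(x)/g'(x) = lim(x→∞) (1)/(6·x^2)
  = 0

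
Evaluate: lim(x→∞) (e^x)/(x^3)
This is an ∞/∞ indeterminate form.

Apply L'Hôpital's rule: differentiate numerator and denominator separately.
  f(x) = e^(x)   ⇒   f'(x) = e^(x)
  g(x) = x^3   ⇒   g'(x) = 3·x^2
  lim(x→∞) f'(x)/g'(x) = lim(x→∞) (e^(x))/(3·x^2)
  = ∞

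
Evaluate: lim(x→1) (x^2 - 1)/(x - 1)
This is a standard limit.

Factor or rationalize the expression:
  lim(x→1) (x^2 - 1)/(x - 1) = 2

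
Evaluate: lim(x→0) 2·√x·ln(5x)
This is a 0·∞ indeterminate form.

Rewrite 0·∞ as a quotient (0/0 or ∞/∞ form), then apply L'Hôpital's rule:
  lim(x→0) 2·√x·ln(5x) = 0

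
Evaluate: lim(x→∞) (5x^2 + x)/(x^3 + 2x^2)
This is an ∞/∞ indeterminate form.

Apply L'Hôpital's rule: differentiate numerator and denominator separately.
  f(x) = 5·x^2 + x   ⇒   f'(x) = 10·x + 1
  g(x) = x^3 + 2·x^2   ⇒   g'(x) = 3·x^2 + 4·x
  lim(x→∞) f'(x)/g'(x) = lim(x→∞) (10·x + 1)/(3·x^2 + 4·x)
  = 0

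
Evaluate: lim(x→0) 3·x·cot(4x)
This is a 0·∞ indeterminate form.

Rewrite 0·∞ as a quotient (0/0 or ∞/∞ form), then apply L'Hôpital's rule:
  lim(x→0) 3·x·cot(4x) = 3/4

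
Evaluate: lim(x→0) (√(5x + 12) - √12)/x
This is a standard limit.

Factor or rationalize the expression:
  lim(x→0) (√(5x + 12) - √12)/x = 5·sqrt(3)/12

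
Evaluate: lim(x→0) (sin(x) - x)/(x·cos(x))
This is a 0/0 indeterminate form.

Apply L'Hôpital's rule: differentiate numerator and denominator separately.
  f(x) = -x + sin(x)   ⇒   f'(x) = cos(x) - 1
  g(x) = x·cos(x)   ⇒   g'(x) = -x·sin(x) + cos(x)
  lim(x→0) f'(x)/g'(x) = lim(x→0) (cos(x) - 1)/(-x·sin(x) + cos(x))
  = 0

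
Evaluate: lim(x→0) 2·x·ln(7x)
This is a 0·∞ indeterminate form.

Rewrite 0·∞ as a quotient (0/0 or ∞/∞ form), then apply L'Hôpital's rule:
  lim(x→0) 2·x·ln(7x) = 0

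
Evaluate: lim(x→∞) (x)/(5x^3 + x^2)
This is an ∞/∞ indeterminate form.

Apply L'Hôpital's rule: differentiate numerator and denominator separately.
  f(x) = x   ⇒   f'(x) = 1
  g(x) = 5·x^3 + x^2   ⇒   g'(x) = 15·x^2 + 2·x
  lim(x→∞) f'(x)/g'(x) = lim(x→∞) (1)/(15·x^2 + 2·x)
  = 0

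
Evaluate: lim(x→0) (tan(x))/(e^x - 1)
This is a 0/0 indeterminate form.

Apply L'Hôpital's rule: differentiate numerator and denominator separately.
  f(x) = tan(x)   ⇒   f'(x) = tan(x)^2 + 1
  g(x) = e^(x) - 1   ⇒   g'(x) = e^(x)
  lim(x→0) f'(x)/g'(x) = lim(x→0) (tan(x)^2 + 1)/(e^(x))
  = 1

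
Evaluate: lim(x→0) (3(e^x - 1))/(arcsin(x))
This is a 0/0 indeterminate form.

Apply L'Hôpital's rule: differentiate numerator and denominator separately.
  f(x) = 3·e^(x) - 3   ⇒   f'(x) = 3·e^(x)
  g(x) = asin(x)   ⇒   g'(x) = 1/sqrt(1 - x^2)
  lim(x→0) f'(x)/g'(x) = lim(x→0) (3·e^(x))/(1/sqrt(1 - x^2))
  = 3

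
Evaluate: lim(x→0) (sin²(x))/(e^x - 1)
This is a 0/0 indeterminate form.

Apply L'Hôpital's rule: differentiate numerator and denominator separately.
  f(x) = sin(x)^2   ⇒   f'(x) = 2·sin(x)·cos(x)
  g(x) = e^(x) - 1   ⇒   g'(x) = e^(x)
  lim(x→0) f'(x)/g'(x) = lim(x→0) (2·sin(x)·cos(x))/(e^(x))
  = 0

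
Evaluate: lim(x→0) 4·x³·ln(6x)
This is a 0·∞ indeterminate form.

Rewrite 0·∞ as a quotient (0/0 or ∞/∞ form), then apply L'Hôpital's rule:
  lim(x→0) 4·x³·ln(6x) = 0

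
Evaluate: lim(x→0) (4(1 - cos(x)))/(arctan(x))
This is a 0/0 indeterminate form.

Apply L'Hôpital's rule: differentiate numerator and denominator separately.
  f(x) = 4 - 4·cos(x)   ⇒   f'(x) = 4·sin(x)
  g(x) = atan(x)   ⇒   g'(x) = 1/(x^2 + 1)
  lim(x→0) f'(x)/g'(x) = lim(x→0) (4·sin(x))/(1/(x^2 + 1))
  = 0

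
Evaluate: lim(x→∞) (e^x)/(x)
This is an ∞/∞ indeterminate form.

Apply L'Hôpital's rule: differentiate numerator and denominator separately.
  f(x) = e^(x)   ⇒   f'(x) = e^(x)
  g(x) = x   ⇒   g'(x) = 1
  lim(x→∞) f'(x)/g'(x) = lim(x→∞) (e^(x))/(1)
  = ∞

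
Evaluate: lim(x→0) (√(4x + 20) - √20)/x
This is a standard limit.

Factor or rationalize the expression:
  lim(x→0) (√(4x + 20) - √20)/x = sqrt(5)/5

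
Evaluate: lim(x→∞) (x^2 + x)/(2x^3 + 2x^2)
This is an ∞/∞ indeterminate form.

Apply L'Hôpital's rule: differentiate numerator and denominator separately.
  f(x) = x^2 + x   ⇒   f'(x) = 2·x + 1
  g(x) = 2·x^3 + 2·x^2   ⇒   g'(x) = 6·x^2 + 4·x
  lim(x→∞) f'(x)/g'(x) = lim(x→∞) (2·x + 1)/(6·x^2 + 4·x)
  = 0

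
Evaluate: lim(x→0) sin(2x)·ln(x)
This is a 0·∞ indeterminate form.

Rewrite 0·∞ as a quotient (0/0 or ∞/∞ form), then apply L'Hôpital's rule:
  lim(x→0) sin(2x)·ln(x) = 0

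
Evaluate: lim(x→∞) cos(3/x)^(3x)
This is an exponential indeterminate form.

For exponential indeterminate forms, take the natural log:
  Let L = lim(x→∞) cos(3/x)^(3x)
  Then ln(L) = lim(x→∞) [exponent × ln(base)]
  Evaluate using L'Hôpital or standard limits, then exponentiate.
  L = 1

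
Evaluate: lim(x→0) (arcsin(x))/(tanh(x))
This is a 0/0 indeterminate form.

Apply L'Hôpital's rule: differentiate numerator and denominator separately.
  f(x) = asin(x)   ⇒   f'(x) = 1/sqrt(1 - x^2)
  g(x) = tanh(x)   ⇒   g'(x) = 1 - tanh(x)^2
  lim(x→0) f'(x)/g'(x) = lim(x→0) (1/sqrt(1 - x^2))/(1 - tanh(x)^2)
  = 1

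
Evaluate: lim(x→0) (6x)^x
This is an exponential indeterminate form.

For exponential indeterminate forms, take the natural log:
  Let L = lim(x→0) (6x)^x
  Then ln(L) = lim(x→0) [exponent × ln(base)]
  Evaluate using L'Hôpital or standard limits, then exponentiate.
  L = 1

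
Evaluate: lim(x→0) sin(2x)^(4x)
This is an exponential indeterminate form.

For exponential indeterminate forms, take the natural log:
  Let L = lim(x→0) sin(2x)^(4x)
  Then ln(L) = lim(x→0) [exponent × ln(base)]
  Evaluate using L'Hôpital or standard limits, then exponentiate.
  L = 1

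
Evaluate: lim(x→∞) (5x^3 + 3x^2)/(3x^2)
This is an ∞/∞ indeterminate form.

Apply L'Hôpital's rule: differentiate numerator and denominator separately.
  f(x) = 5·x^3 + 3·x^2   ⇒   f'(x) = 15·x^2 + 6·x
  g(x) = 3·x^2   ⇒   g'(x) = 6·x
  lim(x→∞) f'(x)/g'(x) = lim(x→∞) (15·x^2 + 6·x)/(6·x)
  = ∞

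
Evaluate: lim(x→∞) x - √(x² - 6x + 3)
This is an ∞-∞ indeterminate form.

Combine fractions or rationalize to convert ∞-∞ to 0/0 form:
  lim(x→∞) x - √(x² - 6x + 3) = 3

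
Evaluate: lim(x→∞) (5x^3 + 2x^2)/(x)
This is an ∞/∞ indeterminate form.

Apply L'Hôpital's rule: differentiate numerator and denominator separately.
  f(x) = 5·x^3 + 2·x^2   ⇒   f'(x) = 15·x^2 + 4·x
  g(x) = x   ⇒   g'(x) = 1
  lim(x→∞) f'(x)/g'(x) = lim(x→∞) (15·x^2 + 4·x)/(1)
  = ∞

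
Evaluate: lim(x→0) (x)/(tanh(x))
This is a 0/0 indeterminate form.

Apply L'Hôpital's rule: differentiate numerator and denominator separately.
  f(x) = x   ⇒   f'(x) = 1
  g(x) = tanh(x)   ⇒   g'(x) = 1 - tanh(x)^2
  lim(x→0) f'(x)/g'(x) = lim(x→0) (1)/(1 - tanh(x)^2)
  = 1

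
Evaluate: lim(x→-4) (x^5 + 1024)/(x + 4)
This is a standard limit.

Factor or rationalize the expression:
  lim(x→-4) (x^5 + 1024)/(x + 4) = 1280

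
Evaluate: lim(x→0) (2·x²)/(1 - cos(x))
This is a 0/0 indeterminate form.

Apply L'Hôpital's rule: differentiate numerator and denominator separately.
  f(x) = 2·x^2   ⇒   f'(x) = 4·x
  g(x) = 1 - cos(x)   ⇒   g'(x) = sin(x)
  lim(x→0) f'(x)/g'(x) = lim(x→0) (4·x)/(sin(x))
  = 4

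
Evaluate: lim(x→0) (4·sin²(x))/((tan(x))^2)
This is a 0/0 indeterminate form.

Apply L'Hôpital's rule: differentiate numerator and denominator separately.
  f(x) = 4·sin(x)^2   ⇒   f'(x) = 8·sin(x)·cos(x)
  g(x) = tan(x)^2   ⇒   g'(x) = (2·tan(x)^2 + 2)·tan(x)
  lim(x→0) f'(x)/g'(x) = lim(x→0) (8·sin(x)·cos(x))/((2·tan(x)^2 + 2)·tan(x))
  = 4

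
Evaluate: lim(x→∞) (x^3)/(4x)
This is an ∞/∞ indeterminate form.

Apply L'Hôpital's rule: differentiate numerator and denominator separately.
  f(x) = x^3   ⇒   f'(x) = 3·x^2
  g(x) = 4·x   ⇒   g'(x) = 4
  lim(x→∞) f'(x)/g'(x) = lim(x→∞) (3·x^2)/(4)
  = ∞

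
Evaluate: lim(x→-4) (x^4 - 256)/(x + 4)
This is a standard limit.

Factor or rationalize the expression:
  lim(x→-4) (x^4 - 256)/(x + 4) = -256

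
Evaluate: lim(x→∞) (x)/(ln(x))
This is an ∞/∞ indeterminate form.

Apply L'Hôpital's rule: differentiate numerator and denominator separately.
  f(x) = x   ⇒   f'(x) = 1
  g(x) = ln(x)   ⇒   g'(x) = 1/x
  lim(x→∞) f'(x)/g'(x) = lim(x→∞) (1)/(1/x)
  = ∞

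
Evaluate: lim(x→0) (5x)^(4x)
This is an exponential indeterminate form.

For exponential indeterminate forms, take the natural log:
  Let L = lim(x→0) (5x)^(4x)
  Then ln(L) = lim(x→0) [exponent × ln(base)]
  Evaluate using L'Hôpital or standard limits, then exponentiate.
  L = 1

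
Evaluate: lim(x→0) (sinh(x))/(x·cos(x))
This is a 0/0 indeterminate form.

Apply L'Hôpital's rule: differentiate numerator and denominator separately.
  f(x) = sinh(x)   ⇒   f'(x) = cosh(x)
  g(x) = x·cos(x)   ⇒   g'(x) = -x·sin(x) + cos(x)
  lim(x→0) f'(x)/g'(x) = lim(x→0) (cosh(x))/(-x·sin(x) + cos(x))
  = 1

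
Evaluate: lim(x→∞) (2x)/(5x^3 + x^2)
This is an ∞/∞ indeterminate form.

Apply L'Hôpital's rule: differentiate numerator and denominator separately.
  f(x) = 2·x   ⇒   f'(x) = 2
  g(x) = 5·x^3 + x^2   ⇒   g'(x) = 15·x^2 + 2·x
  lim(x→∞) f'(x)/g'(x) = lim(x→∞) (2)/(15·x^2 + 2·x)
  = 0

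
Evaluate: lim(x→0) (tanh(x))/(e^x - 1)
This is a 0/0 indeterminate form.

Apply L'Hôpital's rule: differentiate numerator and denominator separately.
  f(x) = tanh(x)   ⇒   f'(x) = 1 - tanh(x)^2
  g(x) = e^(x) - 1   ⇒   g'(x) = e^(x)
  lim(x→0) f'(x)/g'(x) = lim(x→0) (1 - tanh(x)^2)/(e^(x))
  = 1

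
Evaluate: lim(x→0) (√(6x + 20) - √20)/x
This is a standard limit.

Factor or rationalize the expression:
  lim(x→0) (√(6x + 20) - √20)/x = 3·sqrt(5)/10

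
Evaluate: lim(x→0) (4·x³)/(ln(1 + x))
This is a 0/0 indeterminate form.

Apply L'Hôpital's rule: differentiate numerator and denominator separately.
  f(x) = 4·x^3   ⇒   f'(x) = 12·x^2
  g(x) = ln(x + 1)   ⇒   g'(x) = 1/(x + 1)
  lim(x→0) f'(x)/g'(x) = lim(x→0) (12·x^2)/(1/(x + 1))
  = 0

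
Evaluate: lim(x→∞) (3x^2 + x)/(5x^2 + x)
This is an ∞/∞ indeterminate form.

Apply L'Hôpital's rule: differentiate numerator and denominator separately.
  f(x) = 3·x^2 + x   ⇒   f'(x) = 6·x + 1
  g(x) = 5·x^2 + x   ⇒   g'(x) = 10·x + 1
  lim(x→∞) f'(x)/g'(x) = lim(x→∞) (6·x + 1)/(10·x + 1)
  = 3/5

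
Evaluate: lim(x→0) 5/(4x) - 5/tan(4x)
This is an ∞-∞ indeterminate form.

Combine fractions or rationalize to convert ∞-∞ to 0/0 form:
  lim(x→0) 5/(4x) - 5/tan(4x) = 0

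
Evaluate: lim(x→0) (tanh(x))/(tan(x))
This is a 0/0 indeterminate form.

Apply L'Hôpital's rule: differentiate numerator and denominator separately.
  f(x) = tanh(x)   ⇒   f'(x) = 1 - tanh(x)^2
  g(x) = tan(x)   ⇒   g'(x) = tan(x)^2 + 1
  lim(x→0) f'(x)/g'(x) = lim(x→0) (1 - tanh(x)^2)/(tan(x)^2 + 1)
  = 1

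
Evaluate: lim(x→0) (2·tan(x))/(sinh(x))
This is a 0/0 indeterminate form.

Apply L'Hôpital's rule: differentiate numerator and denominator separately.
  f(x) = 2·tan(x)   ⇒   f'(x) = 2·tan(x)^2 + 2
  g(x) = sinh(x)   ⇒   g'(x) = cosh(x)
  lim(x→0) f'(x)/g'(x) = lim(x→0) (2·tan(x)^2 + 2)/(cosh(x))
  = 2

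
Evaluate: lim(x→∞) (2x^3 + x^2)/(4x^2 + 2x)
This is an ∞/∞ indeterminate form.

Apply L'Hôpital's rule: differentiate numerator and denominator separately.
  f(x) = 2·x^3 + x^2   ⇒   f'(x) = 6·x^2 + 2·x
  g(x) = 4·x^2 + 2·x   ⇒   g'(x) = 8·x + 2
  lim(x→∞) f'(x)/g'(x) = lim(x→∞) (6·x^2 + 2·x)/(8·x + 2)
  = ∞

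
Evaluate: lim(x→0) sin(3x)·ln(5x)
This is a 0·∞ indeterminate form.

Rewrite 0·∞ as a quotient (0/0 or ∞/∞ form), then apply L'Hôpital's rule:
  lim(x→0) sin(3x)·ln(5x) = 0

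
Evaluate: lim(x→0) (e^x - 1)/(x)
This is a 0/0 indeterminate form.

Apply L'Hôpital's rule: differentiate numerator and denominator separately.
  f(x) = e^(x) - 1   ⇒   f'(x) = e^(x)
  g(x) = x   ⇒   g'(x) = 1
  lim(x→0) f'(x)/g'(x) = lim(x→0) (e^(x))/(1)
  = 1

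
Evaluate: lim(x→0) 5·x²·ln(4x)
This is a 0·∞ indeterminate form.

Rewrite 0·∞ as a quotient (0/0 or ∞/∞ form), then apply L'Hôpital's rule:
  lim(x→0) 5·x²·ln(4x) = 0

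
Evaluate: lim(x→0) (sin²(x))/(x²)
This is a 0/0 indeterminate form.

Apply L'Hôpital's rule: differentiate numerator and denominator separately.
  f(x) = sin(x)^2   ⇒   f'(x) = 2·sin(x)·cos(x)
  g(x) = x^2   ⇒   g'(x) = 2·x
  lim(x→0) f'(x)/g'(x) = lim(x→0) (2·sin(x)·cos(x))/(2·x)
  = 1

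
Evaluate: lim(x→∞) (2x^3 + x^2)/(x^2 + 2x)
This is an ∞/∞ indeterminate form.

Apply L'Hôpital's rule: differentiate numerator and denominator separately.
  f(x) = 2·x^3 + x^2   ⇒   f'(x) = 6·x^2 + 2·x
  g(x) = x^2 + 2·x   ⇒   g'(x) = 2·x + 2
  lim(x→∞) f'(x)/g'(x) = lim(x→∞) (6·x^2 + 2·x)/(2·x + 2)
  = ∞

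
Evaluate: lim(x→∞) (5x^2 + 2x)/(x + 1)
This is an ∞/∞ indeterminate form.

Apply L'Hôpital's rule: differentiate numerator and denominator separately.
  f(x) = 5·x^2 + 2·x   ⇒   f'(x) = 10·x + 2
  g(x) = x + 1   ⇒   g'(x) = 1
  lim(x→∞) f'(x)/g'(x) = lim(x→∞) (10·x + 2)/(1)
  = ∞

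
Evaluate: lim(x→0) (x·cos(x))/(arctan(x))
This is a 0/0 indeterminate form.

Apply L'Hôpital's rule: differentiate numerator and denominator separately.
  f(x) = x·cos(x)   ⇒   f'(x) = -x·sin(x) + cos(x)
  g(x) = atan(x)   ⇒   g'(x) = 1/(x^2 + 1)
  lim(x→0) f'(x)/g'(x) = lim(x→0) (-x·sin(x) + cos(x))/(1/(x^2 + 1))
  = 1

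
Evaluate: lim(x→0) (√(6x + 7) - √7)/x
This is a standard limit.

Factor or rationalize the expression:
  lim(x→0) (√(6x + 7) - √7)/x = 3·sqrt(7)/7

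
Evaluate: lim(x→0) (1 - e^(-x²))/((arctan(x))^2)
This is a 0/0 indeterminate form.

Apply L'Hôpital's rule: differentiate numerator and denominator separately.
  f(x) = 1 - e^(-x^2)   ⇒   f'(x) = 2·x·e^(-x^2)
  g(x) = atan(x)^2   ⇒   g'(x) = 2·atan(x)/(x^2 + 1)
  lim(x→0) f'(x)/g'(x) = lim(x→0) (2·x·e^(-x^2))/(2·atan(x)/(x^2 + 1))
  = 1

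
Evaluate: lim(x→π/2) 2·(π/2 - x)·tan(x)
This is a 0·∞ indeterminate form.

Rewrite 0·∞ as a quotient (0/0 or ∞/∞ form), then apply L'Hôpital's rule:
  lim(x→π/2) 2·(π/2 - x)·tan(x) = 2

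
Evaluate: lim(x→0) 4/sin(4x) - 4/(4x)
This is an ∞-∞ indeterminate form.

Combine fractions or rationalize to convert ∞-∞ to 0/0 form:
  lim(x→0) 4/sin(4x) - 4/(4x) = 0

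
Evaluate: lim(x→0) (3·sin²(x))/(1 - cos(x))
This is a 0/0 indeterminate form.

Apply L'Hôpital's rule: differentiate numerator and denominator separately.
  f(x) = 3·sin(x)^2   ⇒   f'(x) = 6·sin(x)·cos(x)
  g(x) = 1 - cos(x)   ⇒   g'(x) = sin(x)
  lim(x→0) f'(x)/g'(x) = lim(x→0) (6·sin(x)·cos(x))/(sin(x))
  = 6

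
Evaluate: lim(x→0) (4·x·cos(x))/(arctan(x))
This is a 0/0 indeterminate form.

Apply L'Hôpital's rule: differentiate numerator and denominator separately.
  f(x) = 4·x·cos(x)   ⇒   f'(x) = -4·x·sin(x) + 4·cos(x)
  g(x) = atan(x)   ⇒   g'(x) = 1/(x^2 + 1)
  lim(x→0) f'(x)/g'(x) = lim(x→0) (-4·x·sin(x) + 4·cos(x))/(1/(x^2 + 1))
  = 4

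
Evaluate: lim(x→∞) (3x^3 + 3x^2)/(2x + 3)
This is an ∞/∞ indeterminate form.

Apply L'Hôpital's rule: differentiate numerator and denominator separately.
  f(x) = 3·x^3 + 3·x^2   ⇒   f'(x) = 9·x^2 + 6·x
  g(x) = 2·x + 3   ⇒   g'(x) = 2
  lim(x→∞) f'(x)/g'(x) = lim(x→∞) (9·x^2 + 6·x)/(2)
  = ∞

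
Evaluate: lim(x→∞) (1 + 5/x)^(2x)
This is an exponential indeterminate form.

For exponential indeterminate forms, take the natural log:
  Let L = lim(x→∞) (1 + 5/x)^(2x)
  Then ln(L) = lim(x→∞) [exponent × ln(base)]
  Evaluate using L'Hôpital or standard limits, then exponentiate.
  L = e^(10)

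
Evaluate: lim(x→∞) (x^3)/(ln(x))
This is an ∞/∞ indeterminate form.

Apply L'Hôpital's rule: differentiate numerator and denominator separately.
  f(x) = x^3   ⇒   f'(x) = 3·x^2
  g(x) = ln(x)   ⇒   g'(x) = 1/x
  lim(x→∞) f'(x)/g'(x) = lim(x→∞) (3·x^2)/(1/x)
  = ∞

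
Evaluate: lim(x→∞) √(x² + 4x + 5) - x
This is an ∞-∞ indeterminate form.

Combine fractions or rationalize to convert ∞-∞ to 0/0 form:
  lim(x→∞) √(x² + 4x + 5) - x = 2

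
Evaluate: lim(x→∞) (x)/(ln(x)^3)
This is an ∞/∞ indeterminate form.

Apply L'Hôpital's rule: differentiate numerator and denominator separately.
  f(x) = x   ⇒   f'(x) = 1
  g(x) = ln(x)^3   ⇒   g'(x) = 3·ln(x)^2/x
  lim(x→∞) f'(x)/g'(x) = lim(x→∞) (1)/(3·ln(x)^2/x)
  = ∞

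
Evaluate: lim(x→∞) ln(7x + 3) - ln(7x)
This is an ∞-∞ indeterminate form.

Combine fractions or rationalize to convert ∞-∞ to 0/0 form:
  lim(x→∞) ln(7x + 3) - ln(7x) = 0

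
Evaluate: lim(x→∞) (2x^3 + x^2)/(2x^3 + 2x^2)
This is an ∞/∞ indeterminate form.

Apply L'Hôpital's rule: differentiate numerator and denominator separately.
  f(x) = 2·x^3 + x^2   ⇒   f'(x) = 6·x^2 + 2·x
  g(x) = 2·x^3 + 2·x^2   ⇒   g'(x) = 6·x^2 + 4·x
  lim(x→∞) f'(x)/g'(x) = lim(x→∞) (6·x^2 + 2·x)/(6·x^2 + 4·x)
  = 1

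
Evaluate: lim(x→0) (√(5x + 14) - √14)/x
This is a standard limit.

Factor or rationalize the expression:
  lim(x→0) (√(5x + 14) - √14)/x = 5·sqrt(14)/28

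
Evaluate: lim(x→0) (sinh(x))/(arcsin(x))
This is a 0/0 indeterminate form.

Apply L'Hôpital's rule: differentiate numerator and denominator separately.
  f(x) = sinh(x)   ⇒   f'(x) = cosh(x)
  g(x) = asin(x)   ⇒   g'(x) = 1/sqrt(1 - x^2)
  lim(x→0) f'(x)/g'(x) = lim(x→0) (cosh(x))/(1/sqrt(1 - x^2))
  = 1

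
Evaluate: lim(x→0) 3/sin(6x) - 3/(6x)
This is an ∞-∞ indeterminate form.

Combine fractions or rationalize to convert ∞-∞ to 0/0 form:
  lim(x→0) 3/sin(6x) - 3/(6x) = 0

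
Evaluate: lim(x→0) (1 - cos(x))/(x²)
This is a 0/0 indeterminate form.

Apply L'Hôpital's rule: differentiate numerator and denominator separately.
  f(x) = 1 - cos(x)   ⇒   f'(x) = sin(x)
  g(x) = x^2   ⇒   g'(x) = 2·x
  lim(x→0) f'(x)/g'(x) = lim(x→0) (sin(x))/(2·x)
  = 1/2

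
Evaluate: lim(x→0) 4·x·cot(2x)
This is a 0·∞ indeterminate form.

Rewrite 0·∞ as a quotient (0/0 or ∞/∞ form), then apply L'Hôpital's rule:
  lim(x→0) 4·x·cot(2x) = 2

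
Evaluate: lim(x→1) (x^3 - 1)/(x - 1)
This is a standard limit.

Factor or rationalize the expression:
  lim(x→1) (x^3 - 1)/(x - 1) = 3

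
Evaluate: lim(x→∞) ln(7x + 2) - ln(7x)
This is an ∞-∞ indeterminate form.

Combine fractions or rationalize to convert ∞-∞ to 0/0 form:
  lim(x→∞) ln(7x + 2) - ln(7x) = 0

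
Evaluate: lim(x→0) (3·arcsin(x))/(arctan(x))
This is a 0/0 indeterminate form.

Apply L'Hôpital's rule: differentiate numerator and denominator separately.
  f(x) = 3·asin(x)   ⇒   f'(x) = 3/sqrt(1 - x^2)
  g(x) = atan(x)   ⇒   g'(x) = 1/(x^2 + 1)
  lim(x→0) f'(x)/g'(x) = lim(x→0) (3/sqrt(1 - x^2))/(1/(x^2 + 1))
  = 3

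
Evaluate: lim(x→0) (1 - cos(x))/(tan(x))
This is a 0/0 indeterminate form.

Apply L'Hôpital's rule: differentiate numerator and denominator separately.
  f(x) = 1 - cos(x)   ⇒   f'(x) = sin(x)
  g(x) = tan(x)   ⇒   g'(x) = tan(x)^2 + 1
  lim(x→0) f'(x)/g'(x) = lim(x→0) (sin(x))/(tan(x)^2 + 1)
  = 0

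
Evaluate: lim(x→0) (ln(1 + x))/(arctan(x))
This is a 0/0 indeterminate form.

Apply L'Hôpital's rule: differentiate numerator and denominator separately.
  f(x) = ln(x + 1)   ⇒   f'(x) = 1/(x + 1)
  g(x) = atan(x)   ⇒   g'(x) = 1/(x^2 + 1)
  lim(x→0) f'(x)/g'(x) = lim(x→0) (1/(x + 1))/(1/(x^2 + 1))
  = 1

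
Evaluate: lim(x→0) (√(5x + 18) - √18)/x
This is a standard limit.

Factor or rationalize the expression:
  lim(x→0) (√(5x + 18) - √18)/x = 5·sqrt(2)/12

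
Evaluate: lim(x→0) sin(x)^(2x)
This is an exponential indeterminate form.

For exponential indeterminate forms, take the natural log:
  Let L = lim(x→0) sin(x)^(2x)
  Then ln(L) = lim(x→0) [exponent × ln(base)]
  Evaluate using L'Hôpital or standard limits, then exponentiate.
  L = 1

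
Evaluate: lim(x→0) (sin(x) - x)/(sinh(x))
This is a 0/0 indeterminate form.

Apply L'Hôpital's rule: differentiate numerator and denominator separately.
  f(x) = -x + sin(x)   ⇒   f'(x) = cos(x) - 1
  g(x) = sinh(x)   ⇒   g'(x) = cosh(x)
  lim(x→0) f'(x)/g'(x) = lim(x→0) (cos(x) - 1)/(cosh(x))
  = 0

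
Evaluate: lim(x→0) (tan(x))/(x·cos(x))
This is a 0/0 indeterminate form.

Apply L'Hôpital's rule: differentiate numerator and denominator separately.
  f(x) = tan(x)   ⇒   f'(x) = tan(x)^2 + 1
  g(x) = x·cos(x)   ⇒   g'(x) = -x·sin(x) + cos(x)
  lim(x→0) f'(x)/g'(x) = lim(x→0) (tan(x)^2 + 1)/(-x·sin(x) + cos(x))
  = 1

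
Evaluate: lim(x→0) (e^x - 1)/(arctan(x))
This is a 0/0 indeterminate form.

Apply L'Hôpital's rule: differentiate numerator and denominator separately.
  f(x) = e^(x) - 1   ⇒   f'(x) = e^(x)
  g(x) = atan(x)   ⇒   g'(x) = 1/(x^2 + 1)
  lim(x→0) f'(x)/g'(x) = lim(x→0) (e^(x))/(1/(x^2 + 1))
  = 1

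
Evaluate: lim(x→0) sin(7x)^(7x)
This is an exponential indeterminate form.

For exponential indeterminate forms, take the natural log:
  Let L = lim(x→0) sin(7x)^(7x)
  Then ln(L) = lim(x→0) [exponent × ln(base)]
  Evaluate using L'Hôpital or standard limits, then exponentiate.
  L = 1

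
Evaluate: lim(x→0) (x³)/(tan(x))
This is a 0/0 indeterminate form.

Apply L'Hôpital's rule: differentiate numerator and denominator separately.
  f(x) = x^3   ⇒   f'(x) = 3·x^2
  g(x) = tan(x)   ⇒   g'(x) = tan(x)^2 + 1
  lim(x→0) f'(x)/g'(x) = lim(x→0) (3·x^2)/(tan(x)^2 + 1)
  = 0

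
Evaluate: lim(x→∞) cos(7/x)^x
This is an exponential indeterminate form.

For exponential indeterminate forms, take the natural log:
  Let L = lim(x→∞) cos(7/x)^x
  Then ln(L) = lim(x→∞) [exponent × ln(base)]
  Evaluate using L'Hôpital or standard limits, then exponentiate.
  L = 1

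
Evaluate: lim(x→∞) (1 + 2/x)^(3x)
This is an exponential indeterminate form.

For exponential indeterminate forms, take the natural log:
  Let L = lim(x→∞) (1 + 2/x)^(3x)
  Then ln(L) = lim(x→∞) [exponent × ln(base)]
  Evaluate using L'Hôpital or standard limits, then exponentiate.
  L = e^(6)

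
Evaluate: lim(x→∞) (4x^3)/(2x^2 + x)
This is an ∞/∞ indeterminate form.

Apply L'Hôpital's rule: differentiate numerator and denominator separately.
  f(x) = 4·x^3   ⇒   f'(x) = 12·x^2
  g(x) = 2·x^2 + x   ⇒   g'(x) = 4·x + 1
  lim(x→∞) f'(x)/g'(x) = lim(x→∞) (12·x^2)/(4·x + 1)
  = ∞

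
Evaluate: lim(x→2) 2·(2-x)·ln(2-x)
This is a 0·∞ indeterminate form.

Rewrite 0·∞ as a quotient (0/0 or ∞/∞ form), then apply L'Hôpital's rule:
  lim(x→2) 2·(2-x)·ln(2-x) = 0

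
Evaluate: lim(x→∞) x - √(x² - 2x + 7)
This is an ∞-∞ indeterminate form.

Combine fractions or rationalize to convert ∞-∞ to 0/0 form:
  lim(x→∞) x - √(x² - 2x + 7) = 1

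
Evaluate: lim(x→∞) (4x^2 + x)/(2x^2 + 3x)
This is an ∞/∞ indeterminate form.

Apply L'Hôpital's rule: differentiate numerator and denominator separately.
  f(x) = 4·x^2 + x   ⇒   f'(x) = 8·x + 1
  g(x) = 2·x^2 + 3·x   ⇒   g'(x) = 4·x + 3
  lim(x→∞) f'(x)/g'(x) = lim(x→∞) (8·x + 1)/(4·x + 3)
  = 2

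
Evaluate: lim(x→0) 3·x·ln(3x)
This is a 0·∞ indeterminate form.

Rewrite 0·∞ as a quotient (0/0 or ∞/∞ form), then apply L'Hôpital's rule:
  lim(x→0) 3·x·ln(3x) = 0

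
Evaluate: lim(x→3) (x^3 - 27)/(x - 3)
This is a standard limit.

Factor or rationalize the expression:
  lim(x→3) (x^3 - 27)/(x - 3) = 27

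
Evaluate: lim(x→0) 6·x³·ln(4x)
This is a 0·∞ indeterminate form.

Rewrite 0·∞ as a quotient (0/0 or ∞/∞ form), then apply L'Hôpital's rule:
  lim(x→0) 6·x³·ln(4x) = 0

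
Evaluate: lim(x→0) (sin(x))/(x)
This is a 0/0 indeterminate form.

Apply L'Hôpital's rule: differentiate numerator and denominator separately.
  f(x) = sin(x)   ⇒   f'(x) = cos(x)
  g(x) = x   ⇒   g'(x) = 1
  lim(x→0) f'(x)/g'(x) = lim(x→0) (cos(x))/(1)
  = 1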